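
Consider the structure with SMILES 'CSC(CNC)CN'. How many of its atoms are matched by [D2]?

The query [D2] means: atom with exactly two heavy-atom neighbours.
Check the 8 heavy atoms by environment: 2× C (D2) → match; 1× C (D3) → no; 1× N (D1) → no; 1× S (D2) → match; 2× C (D1) → no; 1× N (D2) → match.
Summing the matching environments: 2 + 1 + 1 = 4 matching atoms.

4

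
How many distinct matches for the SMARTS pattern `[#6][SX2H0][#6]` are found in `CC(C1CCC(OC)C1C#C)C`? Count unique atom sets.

[#6][SX2H0][#6] is the SMARTS for a thioether: an aliphatic sulfur bridging two carbons with no H on the sulfur.
The molecule has a methoxy ether (-OCH3), but the bridging atom is O, not S; nothing else fits, so there are 0 matches.

0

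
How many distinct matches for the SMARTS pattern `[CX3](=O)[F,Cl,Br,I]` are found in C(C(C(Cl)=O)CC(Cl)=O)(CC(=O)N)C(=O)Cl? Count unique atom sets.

3

[CX3](=O)[F,Cl,Br,I] is the SMARTS for an acyl halide: a carbonyl carbon bonded to a halogen.
The molecule carries 3 separate instances of an acyl chloride (-C(=O)Cl) meeting every constraint; each maps to a distinct set of atoms, giving 3 matches.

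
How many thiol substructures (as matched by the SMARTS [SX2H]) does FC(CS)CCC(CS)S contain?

[SX2H] is the SMARTS for a thiol: an aliphatic sulfur with two connections, one being H.
The molecule carries 3 separate instances of a thiol (-SH) meeting every constraint; each maps to a distinct set of atoms, giving 3 matches.

3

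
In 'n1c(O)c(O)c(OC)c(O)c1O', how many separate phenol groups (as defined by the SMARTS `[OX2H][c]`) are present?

4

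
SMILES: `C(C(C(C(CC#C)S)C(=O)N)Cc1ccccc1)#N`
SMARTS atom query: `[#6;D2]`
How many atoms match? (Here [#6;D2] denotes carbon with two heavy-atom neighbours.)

9

Check the 19 heavy atoms by environment: 4× C (D2) → match; 4× C (D3) → no; 2× N (D1) → no; 1× S (D1) → no; 1× O (D1) → no; 1× c (aromatic, D3) → no; 5× c (aromatic, D2) → match; 1× C (D1) → no.
Summing the matching environments: 4 + 5 = 9 matching atoms.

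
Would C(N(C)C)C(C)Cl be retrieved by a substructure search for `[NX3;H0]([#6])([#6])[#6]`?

The pattern [NX3;H0]([#6])([#6])[#6] describes a trivalent nitrogen with no H, bonded to three carbons — a tertiary amine.
The molecule carries a dimethylamino group (-N(CH3)2), whose atoms satisfy every constraint of the query, so the pattern matches.

Yes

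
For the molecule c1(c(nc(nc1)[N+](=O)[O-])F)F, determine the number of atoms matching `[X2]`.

2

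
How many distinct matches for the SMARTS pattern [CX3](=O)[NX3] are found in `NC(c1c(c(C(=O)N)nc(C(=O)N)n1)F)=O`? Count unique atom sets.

[CX3](=O)[NX3] is the SMARTS for an amide: a carbonyl carbon bonded to a trivalent nitrogen.
The molecule carries 3 separate instances of a primary amide (-C(=O)NH2) meeting every constraint; each maps to a distinct set of atoms, giving 3 matches.

3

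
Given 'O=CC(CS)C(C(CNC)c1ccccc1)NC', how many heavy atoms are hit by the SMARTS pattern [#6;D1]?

The query [#6;D1] means: carbon bonded to exactly one heavy atom.
Check the 18 heavy atoms by environment: 3× C (D2) → no; 3× C (D3) → no; 1× S (D1) → no; 1× c (aromatic, D3) → no; 5× c (aromatic, D2) → no; 1× O (D1) → no; 2× N (D2) → no; 2× C (D1) → match.
That gives 2 matching atoms.

2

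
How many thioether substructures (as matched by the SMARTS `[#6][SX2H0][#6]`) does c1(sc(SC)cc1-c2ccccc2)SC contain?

[#6][SX2H0][#6] is the SMARTS for a thioether: an aliphatic sulfur bridging two carbons with no H on the sulfur.
The molecule carries 2 separate instances of a methylthio ether (-SCH3) meeting every constraint; each maps to a distinct set of atoms, giving 2 matches.

2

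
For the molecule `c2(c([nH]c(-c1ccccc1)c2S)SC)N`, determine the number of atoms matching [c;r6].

6

The query [c;r6] means: aromatic carbon that belongs to a six-membered ring.
Check the 15 heavy atoms by environment: 1× n (aromatic, in 5-ring) → no; 4× c (aromatic, in 5-ring) → no; 1× N (acyclic) → no; 6× c (aromatic, in 6-ring) → match; 2× S (acyclic) → no; 1× C (acyclic) → no.
That gives 6 matching atoms.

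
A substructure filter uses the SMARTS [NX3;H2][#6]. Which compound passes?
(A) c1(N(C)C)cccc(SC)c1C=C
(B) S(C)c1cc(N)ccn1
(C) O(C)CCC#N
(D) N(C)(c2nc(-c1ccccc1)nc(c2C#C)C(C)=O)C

B

[NX3;H2][#6] describes a trivalent nitrogen with two H attached to carbon (a primary amine).
(A) has a dimethylamino group (-N(CH3)2) but the nitrogen has H0, not H2.
(B) contains a primary amino group (-NH2), which satisfies every atom and bond constraint.
(C) has a nitrile (-C#N) but the nitrogen is NX1 (triple-bonded), not NX3 with two H.
(D) has a dimethylamino group (-N(CH3)2) but the nitrogen has H0, not H2.
So the answer is (B).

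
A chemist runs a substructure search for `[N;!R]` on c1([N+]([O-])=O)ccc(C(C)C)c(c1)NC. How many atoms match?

The query [N;!R] means: aliphatic nitrogen not in a ring.
Check the 14 heavy atoms by environment: 6× c (aromatic, in 6-ring) → no; 4× C (acyclic) → no; 1× N (acyclic) → match; 1× N (charge +1, acyclic) → match; 1× O (charge -1, acyclic) → no; 1× O (acyclic) → no.
Summing the matching environments: 1 + 1 = 2 matching atoms.

2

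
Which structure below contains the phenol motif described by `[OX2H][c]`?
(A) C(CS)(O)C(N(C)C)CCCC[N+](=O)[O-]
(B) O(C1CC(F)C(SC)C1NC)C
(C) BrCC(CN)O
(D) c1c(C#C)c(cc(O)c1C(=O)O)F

[OX2H][c] describes a hydroxyl oxygen attached to an aromatic carbon (a phenol).
(A) has a hydroxyl group (-OH) but the -OH is on an aliphatic carbon, not an aromatic c.
(B) has a methoxy ether (-OCH3) but the oxygen has H0, not H1.
(C) has a hydroxyl group (-OH) but the -OH is on an aliphatic carbon, not an aromatic c.
(D) contains a hydroxyl group (-OH), which satisfies every atom and bond constraint.
So the answer is (D).

D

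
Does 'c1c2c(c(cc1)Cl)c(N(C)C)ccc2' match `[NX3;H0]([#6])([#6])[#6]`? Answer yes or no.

Yes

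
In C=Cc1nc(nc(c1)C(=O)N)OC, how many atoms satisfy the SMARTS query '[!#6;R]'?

2

The query [!#6;R] means: non-carbon atom that is part of a ring.
Check the 13 heavy atoms by environment: 2× n (aromatic, in 6-ring) → match; 4× c (aromatic, in 6-ring) → no; 4× C (acyclic) → no; 2× O (acyclic) → no; 1× N (acyclic) → no.
That gives 2 matching atoms.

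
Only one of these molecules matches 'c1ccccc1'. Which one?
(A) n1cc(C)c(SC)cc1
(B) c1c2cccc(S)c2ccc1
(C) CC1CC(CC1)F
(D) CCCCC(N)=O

c1ccccc1 describes six aromatic carbons in a ring (a benzene ring).
(A) has a methyl group (-CH3) but no six-membered all-carbon aromatic ring is present.
(B) contains the required atom environment, so the pattern matches.
(C) has a methyl group (-CH3) but no six-membered all-carbon aromatic ring is present.
(D) has a methyl group (-CH3) but no six-membered all-carbon aromatic ring is present.
So the answer is (B).

B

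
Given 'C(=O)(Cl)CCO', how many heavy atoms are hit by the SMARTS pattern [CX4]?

2

The query [CX4] means: C with X4: aliphatic carbon with exactly 4 total connections (bonds + H).
Check the 6 heavy atoms by environment: 2× C (X4) → match; 1× O (X2) → no; 1× C (X3) → no; 1× O (X1) → no; 1× Cl (X1) → no.
That gives 2 matching atoms.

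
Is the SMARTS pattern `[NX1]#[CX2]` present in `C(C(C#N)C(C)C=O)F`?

Yes

The pattern [NX1]#[CX2] describes a nitrogen triple-bonded to a two-connected carbon — a nitrile.
The molecule carries a nitrile (-C#N), whose atoms satisfy every constraint of the query, so the pattern matches.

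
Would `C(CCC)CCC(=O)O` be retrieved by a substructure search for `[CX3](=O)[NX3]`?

No

The pattern [CX3](=O)[NX3] describes a carbonyl carbon bonded to a trivalent nitrogen — an amide.
The closest candidate here is a carboxylic acid group (-C(=O)OH), but the carbonyl is bonded to O, not to an NX3 nitrogen. No other fragment satisfies the full query, so there is no match.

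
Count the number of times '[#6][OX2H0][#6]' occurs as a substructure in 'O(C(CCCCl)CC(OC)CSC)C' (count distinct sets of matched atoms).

2

[#6][OX2H0][#6] is the SMARTS for an ether: an aliphatic oxygen bridging two carbons with no H on the oxygen.
The molecule carries 2 separate instances of a methoxy ether (-OCH3) meeting every constraint; each maps to a distinct set of atoms, giving 2 matches.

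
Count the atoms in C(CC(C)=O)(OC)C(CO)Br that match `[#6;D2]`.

2

The query [#6;D2] means: any carbon bonded to exactly two heavy atoms.
Check the 11 heavy atoms by environment: 2× C (D2) → match; 3× C (D3) → no; 2× O (D1) → no; 2× C (D1) → no; 1× O (D2) → no; 1× Br (D1) → no.
That gives 2 matching atoms.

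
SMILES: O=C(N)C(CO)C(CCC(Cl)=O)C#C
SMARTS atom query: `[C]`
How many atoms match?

Check the 14 heavy atoms by environment: 9× C → match; 3× O → no; 1× Cl → no; 1× N → no.
That gives 9 matching atoms.

9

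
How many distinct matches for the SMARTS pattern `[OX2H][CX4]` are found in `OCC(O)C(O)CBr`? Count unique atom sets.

3

[OX2H][CX4] is the SMARTS for an aliphatic alcohol: a hydroxyl oxygen bound to an sp3 (X4) carbon.
The molecule carries 3 separate instances of a hydroxyl group (-OH) meeting every constraint; each maps to a distinct set of atoms, giving 3 matches.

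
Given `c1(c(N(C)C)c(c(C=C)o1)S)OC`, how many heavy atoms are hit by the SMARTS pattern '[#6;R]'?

4

The query [#6;R] means: carbon that is part of a ring.
Check the 13 heavy atoms by environment: 1× o (aromatic, in 5-ring) → no; 4× c (aromatic, in 5-ring) → match; 1× S (acyclic) → no; 1× O (acyclic) → no; 5× C (acyclic) → no; 1× N (acyclic) → no.
That gives 4 matching atoms.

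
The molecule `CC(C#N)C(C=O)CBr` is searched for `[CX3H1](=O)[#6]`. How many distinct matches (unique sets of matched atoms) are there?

1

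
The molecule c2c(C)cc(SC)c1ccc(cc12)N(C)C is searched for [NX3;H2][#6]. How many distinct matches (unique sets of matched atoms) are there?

0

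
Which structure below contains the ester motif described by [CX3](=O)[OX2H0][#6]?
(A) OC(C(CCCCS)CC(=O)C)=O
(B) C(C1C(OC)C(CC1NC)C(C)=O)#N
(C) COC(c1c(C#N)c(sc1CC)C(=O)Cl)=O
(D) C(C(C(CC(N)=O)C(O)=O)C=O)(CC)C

C

[CX3](=O)[OX2H0][#6] describes a carbonyl carbon bonded to an oxygen that is itself bonded to carbon (no H on that O) (an ester).
(A) has a carboxylic acid group (-C(=O)OH) but the singly-bonded O carries H (OX2H1, not H0).
(B) has a methoxy ether (-OCH3) but the ether oxygen is not adjacent to a C=O carbon.
(C) contains a methyl-ester group (-C(=O)OCH3), which satisfies every atom and bond constraint.
(D) has a primary amide (-C(=O)NH2) but the carbonyl is bonded to N, not to an O-C linkage.
So the answer is (C).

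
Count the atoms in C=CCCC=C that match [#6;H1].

2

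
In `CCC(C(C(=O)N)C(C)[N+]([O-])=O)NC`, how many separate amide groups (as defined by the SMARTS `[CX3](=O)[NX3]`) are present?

[CX3](=O)[NX3] is the SMARTS for an amide: a carbonyl carbon bonded to a trivalent nitrogen.
Exactly one fragment in the molecule meets all constraints, giving 1 match.

1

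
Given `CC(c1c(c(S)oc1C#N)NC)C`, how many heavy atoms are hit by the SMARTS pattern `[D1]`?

5

Check the 13 heavy atoms by environment: 1× o (aromatic, D2) → no; 4× c (aromatic, D3) → no; 1× C (D3) → no; 3× C (D1) → match; 1× S (D1) → match; 1× N (D2) → no; 1× C (D2) → no; 1× N (D1) → match.
Summing the matching environments: 3 + 1 + 1 = 5 matching atoms.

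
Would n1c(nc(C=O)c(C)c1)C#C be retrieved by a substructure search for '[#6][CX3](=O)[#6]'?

No

The pattern [#6][CX3](=O)[#6] describes a carbonyl carbon (no H) flanked by two carbons — a ketone.
The closest candidate here is an aldehyde (-CHO), but the carbonyl carbon has H1, so it is not flanked by two carbons. No other fragment satisfies the full query, so there is no match.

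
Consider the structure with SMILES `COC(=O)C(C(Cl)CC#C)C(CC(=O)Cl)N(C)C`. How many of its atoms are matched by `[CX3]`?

The query [CX3] means: C with X3: aliphatic carbon with exactly 3 total connections.
Check the 18 heavy atoms by environment: 8× C (X4) → no; 2× Cl (X1) → no; 2× C (X2) → no; 2× C (X3) → match; 2× O (X1) → no; 1× N (X3) → no; 1× O (X2) → no.
That gives 2 matching atoms.

2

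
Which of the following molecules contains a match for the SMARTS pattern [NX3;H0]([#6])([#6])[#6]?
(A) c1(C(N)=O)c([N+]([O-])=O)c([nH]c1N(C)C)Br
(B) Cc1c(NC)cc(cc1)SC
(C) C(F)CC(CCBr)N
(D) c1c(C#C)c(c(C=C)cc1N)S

A

[NX3;H0]([#6])([#6])[#6] describes a trivalent nitrogen with no H, bonded to three carbons (a tertiary amine).
(A) contains a dimethylamino group (-N(CH3)2), which satisfies every atom and bond constraint.
(B) has an N-methylamino group (-NHCH3) but the nitrogen still has one H (H1), not H0.
(C) has a primary amino group (-NH2) but the nitrogen has H2, not H0 with three carbons.
(D) has a primary amino group (-NH2) but the nitrogen has H2, not H0 with three carbons.
So the answer is (A).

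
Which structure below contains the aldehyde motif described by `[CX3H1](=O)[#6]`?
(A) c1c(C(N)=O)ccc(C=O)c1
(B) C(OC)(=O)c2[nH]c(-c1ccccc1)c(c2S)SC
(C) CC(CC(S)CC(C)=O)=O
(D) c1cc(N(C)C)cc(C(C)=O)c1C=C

A

[CX3H1](=O)[#6] describes an sp2 carbon with one H, double-bonded to O and single-bonded to carbon (an aldehyde).
(A) contains an aldehyde (-CHO), which satisfies every atom and bond constraint.
(B) has a methyl-ester group (-C(=O)OCH3) but the carbonyl carbon has H0, not H1.
(C) has an acetyl/ketone group (-C(=O)CH3) but the carbonyl carbon has H0 (two carbon neighbours), not H1.
(D) has an acetyl/ketone group (-C(=O)CH3) but the carbonyl carbon has H0 (two carbon neighbours), not H1.
So the answer is (A).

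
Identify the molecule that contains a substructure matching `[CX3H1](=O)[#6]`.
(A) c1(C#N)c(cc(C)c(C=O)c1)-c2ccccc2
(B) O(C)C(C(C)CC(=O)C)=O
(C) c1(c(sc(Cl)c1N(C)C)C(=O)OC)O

A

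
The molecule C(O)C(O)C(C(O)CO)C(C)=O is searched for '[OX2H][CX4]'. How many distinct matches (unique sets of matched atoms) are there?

[OX2H][CX4] is the SMARTS for an aliphatic alcohol: a hydroxyl oxygen bound to an sp3 (X4) carbon.
The molecule carries 4 separate instances of a hydroxyl group (-OH) meeting every constraint; each maps to a distinct set of atoms, giving 4 matches.

4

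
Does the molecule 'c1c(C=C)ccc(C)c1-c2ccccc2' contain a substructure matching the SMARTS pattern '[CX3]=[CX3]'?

Yes

The pattern [CX3]=[CX3] describes a non-aromatic C=C double bond between two sp2 carbons — an alkene.
The molecule carries a vinyl group (-CH=CH2), whose atoms satisfy every constraint of the query, so the pattern matches.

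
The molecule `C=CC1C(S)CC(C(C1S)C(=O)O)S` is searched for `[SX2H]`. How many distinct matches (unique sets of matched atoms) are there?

[SX2H] is the SMARTS for a thiol: an aliphatic sulfur with two connections, one being H.
The molecule carries 3 separate instances of a thiol (-SH) meeting every constraint; each maps to a distinct set of atoms, giving 3 matches.

3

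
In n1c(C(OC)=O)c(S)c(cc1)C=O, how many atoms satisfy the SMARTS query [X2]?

3

The query [X2] means: any atom with exactly two total connections (bonds + H).
Check the 13 heavy atoms by environment: 1× n (aromatic, X2) → match; 5× c (aromatic, X3) → no; 1× S (X2) → match; 2× C (X3) → no; 2× O (X1) → no; 1× O (X2) → match; 1× C (X4) → no.
Summing the matching environments: 1 + 1 + 1 = 3 matching atoms.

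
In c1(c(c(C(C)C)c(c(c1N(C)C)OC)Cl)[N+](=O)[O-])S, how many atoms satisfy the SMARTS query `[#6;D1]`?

5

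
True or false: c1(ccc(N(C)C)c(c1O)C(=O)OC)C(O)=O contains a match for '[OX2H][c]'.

True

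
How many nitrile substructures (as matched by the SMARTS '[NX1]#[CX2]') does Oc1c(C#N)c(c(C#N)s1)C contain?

2

[NX1]#[CX2] is the SMARTS for a nitrile: a nitrogen triple-bonded to a two-connected carbon.
The molecule carries 2 separate instances of a nitrile (-C#N) meeting every constraint; each maps to a distinct set of atoms, giving 2 matches.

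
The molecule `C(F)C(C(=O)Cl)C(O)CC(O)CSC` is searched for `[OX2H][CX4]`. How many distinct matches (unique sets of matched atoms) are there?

2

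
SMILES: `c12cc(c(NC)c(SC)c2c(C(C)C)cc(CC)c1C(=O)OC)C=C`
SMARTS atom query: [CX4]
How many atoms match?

Check the 25 heavy atoms by environment: 10× c (aromatic, X3) → no; 1× S (X2) → no; 8× C (X4) → match; 3× C (X3) → no; 1× O (X1) → no; 1× O (X2) → no; 1× N (X3) → no.
That gives 8 matching atoms.

8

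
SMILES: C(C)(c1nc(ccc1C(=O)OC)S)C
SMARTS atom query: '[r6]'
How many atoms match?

Check the 14 heavy atoms by environment: 1× n (aromatic, in 6-ring) → match; 5× c (aromatic, in 6-ring) → match; 1× S (acyclic) → no; 5× C (acyclic) → no; 2× O (acyclic) → no.
Summing the matching environments: 1 + 5 = 6 matching atoms.

6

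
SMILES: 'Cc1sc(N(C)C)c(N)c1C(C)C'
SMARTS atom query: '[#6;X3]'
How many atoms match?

4

Check the 13 heavy atoms by environment: 1× s (aromatic, X2) → no; 4× c (aromatic, X3) → match; 6× C (X4) → no; 2× N (X3) → no.
That gives 4 matching atoms.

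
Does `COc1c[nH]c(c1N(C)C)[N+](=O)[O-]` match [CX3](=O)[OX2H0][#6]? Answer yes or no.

The pattern [CX3](=O)[OX2H0][#6] describes a carbonyl carbon bonded to an oxygen that is itself bonded to carbon (no H on that O) — an ester.
The closest candidate here is a methoxy ether (-OCH3), but the ether oxygen is not adjacent to a C=O carbon. No other fragment satisfies the full query, so there is no match.

No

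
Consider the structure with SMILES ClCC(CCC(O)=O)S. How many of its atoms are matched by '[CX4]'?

The query [CX4] means: C with X4: aliphatic carbon with exactly 4 total connections (bonds + H).
Check the 9 heavy atoms by environment: 4× C (X4) → match; 1× S (X2) → no; 1× C (X3) → no; 1× O (X1) → no; 1× O (X2) → no; 1× Cl (X1) → no.
That gives 4 matching atoms.

4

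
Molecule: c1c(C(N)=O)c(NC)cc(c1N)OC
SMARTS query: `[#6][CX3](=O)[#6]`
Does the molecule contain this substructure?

The pattern [#6][CX3](=O)[#6] describes a carbonyl carbon (no H) flanked by two carbons — a ketone.
The closest candidate here is a primary amide (-C(=O)NH2), but one neighbour of the carbonyl carbon is N, not C. No other fragment satisfies the full query, so there is no match.

No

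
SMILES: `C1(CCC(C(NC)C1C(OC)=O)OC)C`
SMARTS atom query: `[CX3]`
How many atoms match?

1

The query [CX3] means: C with X3: aliphatic carbon with exactly 3 total connections.
Check the 15 heavy atoms by environment: 10× C (X4) → no; 1× C (X3) → match; 1× O (X1) → no; 2× O (X2) → no; 1× N (X3) → no.
That gives 1 matching atom.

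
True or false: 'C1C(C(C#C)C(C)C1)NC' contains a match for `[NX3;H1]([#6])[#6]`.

True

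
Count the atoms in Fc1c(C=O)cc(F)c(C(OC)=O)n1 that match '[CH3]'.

1

The query [CH3] means: aliphatic carbon with exactly three hydrogens.
Check the 14 heavy atoms by environment: 1× n (aromatic, H0) → no; 4× c (aromatic, H0) → no; 1× c (aromatic, H1) → no; 1× C (H0) → no; 3× O (H0) → no; 1× C (H3) → match; 2× F (H0) → no; 1× C (H1) → no.
That gives 1 matching atom.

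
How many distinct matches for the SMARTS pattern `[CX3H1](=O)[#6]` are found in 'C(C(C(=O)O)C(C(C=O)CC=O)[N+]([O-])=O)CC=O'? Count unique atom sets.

3

[CX3H1](=O)[#6] is the SMARTS for an aldehyde: an sp2 carbon with one H, double-bonded to O and single-bonded to carbon.
The molecule carries 3 separate instances of an aldehyde (-CHO) meeting every constraint; each maps to a distinct set of atoms, giving 3 matches.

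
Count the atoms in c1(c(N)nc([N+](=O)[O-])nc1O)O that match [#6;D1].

The query [#6;D1] means: carbon bonded to exactly one heavy atom.
Check the 12 heavy atoms by environment: 2× n (aromatic, D2) → no; 4× c (aromatic, D3) → no; 1× N (D1) → no; 3× O (D1) → no; 1× N (charge +1, D3) → no; 1× O (charge -1, D1) → no.
No environment satisfies the query, so 0 matching atoms.

0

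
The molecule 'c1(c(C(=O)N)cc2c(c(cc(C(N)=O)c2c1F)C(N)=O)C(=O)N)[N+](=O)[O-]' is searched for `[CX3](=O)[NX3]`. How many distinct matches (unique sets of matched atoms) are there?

4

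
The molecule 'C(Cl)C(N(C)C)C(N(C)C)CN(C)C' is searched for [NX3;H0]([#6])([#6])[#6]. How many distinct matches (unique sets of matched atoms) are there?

3

[NX3;H0]([#6])([#6])[#6] is the SMARTS for a tertiary amine: a trivalent nitrogen with no H, bonded to three carbons.
The molecule carries 3 separate instances of a dimethylamino group (-N(CH3)2) meeting every constraint; each maps to a distinct set of atoms, giving 3 matches.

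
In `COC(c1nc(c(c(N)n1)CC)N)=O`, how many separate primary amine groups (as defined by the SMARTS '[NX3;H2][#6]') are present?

[NX3;H2][#6] is the SMARTS for a primary amine: a trivalent nitrogen with two H attached to carbon.
The molecule carries 2 separate instances of a primary amino group (-NH2) meeting every constraint; each maps to a distinct set of atoms, giving 2 matches.

2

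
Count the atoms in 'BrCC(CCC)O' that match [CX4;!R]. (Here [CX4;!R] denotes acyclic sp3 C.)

5

Check the 7 heavy atoms by environment: 5× C (X4, acyclic) → match; 1× O (X2, acyclic) → no; 1× Br (X1, acyclic) → no.
That gives 5 matching atoms.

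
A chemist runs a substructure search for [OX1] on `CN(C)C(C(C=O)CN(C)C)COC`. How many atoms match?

1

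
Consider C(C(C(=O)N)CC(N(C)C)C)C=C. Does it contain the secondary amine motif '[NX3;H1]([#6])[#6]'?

No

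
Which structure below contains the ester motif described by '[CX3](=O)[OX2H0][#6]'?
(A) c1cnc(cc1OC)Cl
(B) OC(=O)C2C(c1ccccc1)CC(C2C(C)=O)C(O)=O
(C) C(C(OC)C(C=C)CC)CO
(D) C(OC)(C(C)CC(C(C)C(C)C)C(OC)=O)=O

D

[CX3](=O)[OX2H0][#6] describes a carbonyl carbon bonded to an oxygen that is itself bonded to carbon (no H on that O) (an ester).
(A) has a methoxy ether (-OCH3) but the ether oxygen is not adjacent to a C=O carbon.
(B) has a carboxylic acid group (-C(=O)OH) but the singly-bonded O carries H (OX2H1, not H0).
(C) has a methoxy ether (-OCH3) but the ether oxygen is not adjacent to a C=O carbon.
(D) contains a methyl-ester group (-C(=O)OCH3), which satisfies every atom and bond constraint.
So the answer is (D).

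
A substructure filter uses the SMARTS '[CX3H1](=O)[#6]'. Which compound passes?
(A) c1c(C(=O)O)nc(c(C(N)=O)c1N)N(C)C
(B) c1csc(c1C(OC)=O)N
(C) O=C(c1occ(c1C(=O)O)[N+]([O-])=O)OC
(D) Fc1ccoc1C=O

D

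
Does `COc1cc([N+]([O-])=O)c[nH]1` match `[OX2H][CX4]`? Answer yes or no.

No

The pattern [OX2H][CX4] describes a hydroxyl oxygen bound to an sp3 (X4) carbon — an aliphatic alcohol.
The closest candidate here is a methoxy ether (-OCH3), but the oxygen has H0 (ether), not H1. No other fragment satisfies the full query, so there is no match.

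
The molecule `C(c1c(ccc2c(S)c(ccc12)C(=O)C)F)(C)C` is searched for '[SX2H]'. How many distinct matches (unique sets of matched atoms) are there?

[SX2H] is the SMARTS for a thiol: an aliphatic sulfur with two connections, one being H.
Exactly one fragment in the molecule meets all constraints, giving 1 match.

1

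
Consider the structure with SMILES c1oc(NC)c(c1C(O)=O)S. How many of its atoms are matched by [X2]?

3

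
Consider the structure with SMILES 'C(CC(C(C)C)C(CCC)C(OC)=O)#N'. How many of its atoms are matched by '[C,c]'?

12

The query [C,c] means: comma = OR; matches aliphatic or aromatic carbon — same as #6.
Check the 15 heavy atoms by environment: 12× C → match; 1× N → no; 2× O → no.
That gives 12 matching atoms.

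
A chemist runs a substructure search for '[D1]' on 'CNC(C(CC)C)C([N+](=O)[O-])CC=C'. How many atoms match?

6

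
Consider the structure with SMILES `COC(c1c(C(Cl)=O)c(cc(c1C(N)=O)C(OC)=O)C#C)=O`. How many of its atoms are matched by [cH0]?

5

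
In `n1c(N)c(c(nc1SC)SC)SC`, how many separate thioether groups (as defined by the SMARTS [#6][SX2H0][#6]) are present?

3

[#6][SX2H0][#6] is the SMARTS for a thioether: an aliphatic sulfur bridging two carbons with no H on the sulfur.
The molecule carries 3 separate instances of a methylthio ether (-SCH3) meeting every constraint; each maps to a distinct set of atoms, giving 3 matches.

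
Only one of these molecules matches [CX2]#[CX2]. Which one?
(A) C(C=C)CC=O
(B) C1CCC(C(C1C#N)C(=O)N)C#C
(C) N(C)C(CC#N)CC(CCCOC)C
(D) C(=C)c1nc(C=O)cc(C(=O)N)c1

B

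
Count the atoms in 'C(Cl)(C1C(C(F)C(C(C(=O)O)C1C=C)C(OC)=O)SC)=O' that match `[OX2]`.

2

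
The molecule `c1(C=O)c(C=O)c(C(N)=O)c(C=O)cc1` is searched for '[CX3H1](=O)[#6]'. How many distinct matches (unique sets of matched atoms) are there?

3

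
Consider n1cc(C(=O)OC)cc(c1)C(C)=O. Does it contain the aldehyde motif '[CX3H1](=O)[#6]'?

No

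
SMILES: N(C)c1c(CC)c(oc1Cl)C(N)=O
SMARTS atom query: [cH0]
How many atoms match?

4

The query [cH0] means: aromatic carbon with no attached hydrogen (substituted or ring-fusion).
Check the 13 heavy atoms by environment: 1× o (aromatic, H0) → no; 4× c (aromatic, H0) → match; 1× C (H2) → no; 2× C (H3) → no; 1× N (H1) → no; 1× Cl (H0) → no; 1× C (H0) → no; 1× O (H0) → no; 1× N (H2) → no.
That gives 4 matching atoms.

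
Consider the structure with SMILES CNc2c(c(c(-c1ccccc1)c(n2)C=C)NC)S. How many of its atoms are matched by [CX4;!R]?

Check the 19 heavy atoms by environment: 1× n (aromatic, X2, in 6-ring) → no; 11× c (aromatic, X3, in 6-ring) → no; 2× C (X3, acyclic) → no; 2× N (X3, acyclic) → no; 2× C (X4, acyclic) → match; 1× S (X2, acyclic) → no.
That gives 2 matching atoms.

2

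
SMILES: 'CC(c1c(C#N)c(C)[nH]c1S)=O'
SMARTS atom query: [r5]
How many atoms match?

5

Check the 12 heavy atoms by environment: 1× n (aromatic, in 5-ring) → match; 4× c (aromatic, in 5-ring) → match; 4× C (acyclic) → no; 1× O (acyclic) → no; 1× N (acyclic) → no; 1× S (acyclic) → no.
Summing the matching environments: 1 + 4 = 5 matching atoms.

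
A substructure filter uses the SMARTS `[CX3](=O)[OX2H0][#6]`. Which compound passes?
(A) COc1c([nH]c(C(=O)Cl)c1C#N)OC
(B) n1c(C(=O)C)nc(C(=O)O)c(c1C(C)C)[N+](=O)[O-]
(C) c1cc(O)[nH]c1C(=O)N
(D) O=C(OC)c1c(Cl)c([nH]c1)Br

D

[CX3](=O)[OX2H0][#6] describes a carbonyl carbon bonded to an oxygen that is itself bonded to carbon (no H on that O) (an ester).
(A) has a methoxy ether (-OCH3) but the ether oxygen is not adjacent to a C=O carbon.
(B) has a carboxylic acid group (-C(=O)OH) but the singly-bonded O carries H (OX2H1, not H0).
(C) has a primary amide (-C(=O)NH2) but the carbonyl is bonded to N, not to an O-C linkage.
(D) contains a methyl-ester group (-C(=O)OCH3), which satisfies every atom and bond constraint.
So the answer is (D).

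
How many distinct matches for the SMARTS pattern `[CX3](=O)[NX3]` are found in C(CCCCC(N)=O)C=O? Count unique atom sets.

[CX3](=O)[NX3] is the SMARTS for an amide: a carbonyl carbon bonded to a trivalent nitrogen.
Exactly one fragment in the molecule meets all constraints, giving 1 match.

1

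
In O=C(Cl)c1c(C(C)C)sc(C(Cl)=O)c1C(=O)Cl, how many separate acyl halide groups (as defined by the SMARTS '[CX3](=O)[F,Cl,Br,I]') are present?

[CX3](=O)[F,Cl,Br,I] is the SMARTS for an acyl halide: a carbonyl carbon bonded to a halogen.
The molecule carries 3 separate instances of an acyl chloride (-C(=O)Cl) meeting every constraint; each maps to a distinct set of atoms, giving 3 matches.

3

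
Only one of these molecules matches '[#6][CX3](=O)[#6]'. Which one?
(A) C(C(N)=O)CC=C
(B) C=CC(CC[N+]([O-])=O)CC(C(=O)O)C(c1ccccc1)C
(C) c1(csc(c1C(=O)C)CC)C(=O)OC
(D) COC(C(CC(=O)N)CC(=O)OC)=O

C

[#6][CX3](=O)[#6] describes a carbonyl carbon (no H) flanked by two carbons (a ketone).
(A) has a primary amide (-C(=O)NH2) but one neighbour of the carbonyl carbon is N, not C.
(B) has a carboxylic acid group (-C(=O)OH) but one neighbour of the carbonyl carbon is O, not C.
(C) contains an acetyl/ketone group (-C(=O)CH3), which satisfies every atom and bond constraint.
(D) has a primary amide (-C(=O)NH2) but one neighbour of the carbonyl carbon is N, not C.
So the answer is (C).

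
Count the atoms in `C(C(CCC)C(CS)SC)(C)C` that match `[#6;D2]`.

3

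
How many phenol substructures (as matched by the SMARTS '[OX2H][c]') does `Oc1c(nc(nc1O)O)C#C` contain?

[OX2H][c] is the SMARTS for a phenol: a hydroxyl oxygen attached to an aromatic carbon.
The molecule carries 3 separate instances of a hydroxyl group (-OH) meeting every constraint; each maps to a distinct set of atoms, giving 3 matches.

3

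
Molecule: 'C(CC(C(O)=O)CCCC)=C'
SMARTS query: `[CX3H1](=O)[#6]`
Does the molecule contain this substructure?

No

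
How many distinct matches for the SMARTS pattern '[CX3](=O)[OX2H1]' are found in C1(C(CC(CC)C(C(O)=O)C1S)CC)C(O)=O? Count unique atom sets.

[CX3](=O)[OX2H1] is the SMARTS for a carboxylic acid: an sp2 carbon double-bonded to O and single-bonded to an -OH oxygen.
The molecule carries 2 separate instances of a carboxylic acid group (-C(=O)OH) meeting every constraint; each maps to a distinct set of atoms, giving 2 matches.

2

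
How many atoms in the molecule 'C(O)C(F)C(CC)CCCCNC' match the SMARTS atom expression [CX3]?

0

The query [CX3] means: C with X3: aliphatic carbon with exactly 3 total connections.
Check the 13 heavy atoms by environment: 10× C (X4) → no; 1× O (X2) → no; 1× F (X1) → no; 1× N (X3) → no.
No environment satisfies the query, so 0 matching atoms.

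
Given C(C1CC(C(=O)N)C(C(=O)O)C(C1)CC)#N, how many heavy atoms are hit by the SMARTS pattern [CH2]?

The query [CH2] means: aliphatic carbon with exactly two hydrogens.
Check the 16 heavy atoms by environment: 4× C (H1) → no; 3× C (H2) → match; 1× C (H3) → no; 3× C (H0) → no; 1× N (H0) → no; 2× O (H0) → no; 1× O (H1) → no; 1× N (H2) → no.
That gives 3 matching atoms.

3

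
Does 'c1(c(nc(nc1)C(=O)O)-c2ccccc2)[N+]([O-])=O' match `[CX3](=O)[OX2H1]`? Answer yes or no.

The pattern [CX3](=O)[OX2H1] describes an sp2 carbon double-bonded to O and single-bonded to an -OH oxygen — a carboxylic acid.
The molecule carries a carboxylic acid group (-C(=O)OH), whose atoms satisfy every constraint of the query, so the pattern matches.

Yes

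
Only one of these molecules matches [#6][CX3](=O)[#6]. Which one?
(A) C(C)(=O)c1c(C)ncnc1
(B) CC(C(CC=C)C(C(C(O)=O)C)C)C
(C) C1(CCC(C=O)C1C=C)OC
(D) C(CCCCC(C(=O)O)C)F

A

[#6][CX3](=O)[#6] describes a carbonyl carbon (no H) flanked by two carbons (a ketone).
(A) contains an acetyl/ketone group (-C(=O)CH3), which satisfies every atom and bond constraint.
(B) has a carboxylic acid group (-C(=O)OH) but one neighbour of the carbonyl carbon is O, not C.
(C) has an aldehyde (-CHO) but the carbonyl carbon has H1, so it is not flanked by two carbons.
(D) has a carboxylic acid group (-C(=O)OH) but one neighbour of the carbonyl carbon is O, not C.
So the answer is (A).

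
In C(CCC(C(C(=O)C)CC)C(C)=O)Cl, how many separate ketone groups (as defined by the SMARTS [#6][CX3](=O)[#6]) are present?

2

[#6][CX3](=O)[#6] is the SMARTS for a ketone: a carbonyl carbon (no H) flanked by two carbons.
The molecule carries 2 separate instances of an acetyl/ketone group (-C(=O)CH3) meeting every constraint; each maps to a distinct set of atoms, giving 2 matches.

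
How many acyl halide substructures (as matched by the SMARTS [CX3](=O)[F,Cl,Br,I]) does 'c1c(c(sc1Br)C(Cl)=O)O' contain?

1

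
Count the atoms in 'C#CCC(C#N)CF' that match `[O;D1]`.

0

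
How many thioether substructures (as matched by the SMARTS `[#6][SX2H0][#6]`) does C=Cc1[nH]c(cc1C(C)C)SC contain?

1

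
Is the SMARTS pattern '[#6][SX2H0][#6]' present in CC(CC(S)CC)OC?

The pattern [#6][SX2H0][#6] describes an aliphatic sulfur bridging two carbons with no H on the sulfur — a thioether.
The closest candidate here is a methoxy ether (-OCH3), but the bridging atom is O, not S. No other fragment satisfies the full query, so there is no match.

No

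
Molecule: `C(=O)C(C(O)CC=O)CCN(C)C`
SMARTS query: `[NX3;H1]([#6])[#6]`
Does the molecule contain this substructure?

No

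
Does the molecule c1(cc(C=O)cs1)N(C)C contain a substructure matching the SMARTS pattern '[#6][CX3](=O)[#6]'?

The pattern [#6][CX3](=O)[#6] describes a carbonyl carbon (no H) flanked by two carbons — a ketone.
The closest candidate here is an aldehyde (-CHO), but the carbonyl carbon has H1, so it is not flanked by two carbons. No other fragment satisfies the full query, so there is no match.

No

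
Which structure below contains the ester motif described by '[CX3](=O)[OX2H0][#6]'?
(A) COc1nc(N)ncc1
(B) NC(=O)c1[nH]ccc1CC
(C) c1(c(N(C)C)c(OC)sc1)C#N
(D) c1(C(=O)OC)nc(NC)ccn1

D

[CX3](=O)[OX2H0][#6] describes a carbonyl carbon bonded to an oxygen that is itself bonded to carbon (no H on that O) (an ester).
(A) has a methoxy ether (-OCH3) but the ether oxygen is not adjacent to a C=O carbon.
(B) has a primary amide (-C(=O)NH2) but the carbonyl is bonded to N, not to an O-C linkage.
(C) has a methoxy ether (-OCH3) but the ether oxygen is not adjacent to a C=O carbon.
(D) contains a methyl-ester group (-C(=O)OCH3), which satisfies every atom and bond constraint.
So the answer is (D).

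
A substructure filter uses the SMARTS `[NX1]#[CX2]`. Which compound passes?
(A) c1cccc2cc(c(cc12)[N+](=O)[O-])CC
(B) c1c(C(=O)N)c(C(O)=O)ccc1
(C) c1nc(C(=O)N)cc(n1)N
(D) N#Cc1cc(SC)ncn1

D

[NX1]#[CX2] describes a nitrogen triple-bonded to a two-connected carbon (a nitrile).
(A) has a nitro group (-[N+](=O)[O-]) but there is no C#N triple bond.
(B) has a primary amide (-C(=O)NH2) but the nitrogen is NX3, not NX1.
(C) has a primary amide (-C(=O)NH2) but the nitrogen is NX3, not NX1.
(D) contains a nitrile (-C#N), which satisfies every atom and bond constraint.
So the answer is (D).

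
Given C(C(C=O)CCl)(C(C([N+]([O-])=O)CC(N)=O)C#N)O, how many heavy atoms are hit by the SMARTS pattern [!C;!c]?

9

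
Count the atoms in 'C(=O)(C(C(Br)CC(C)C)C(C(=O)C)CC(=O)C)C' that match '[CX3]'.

The query [CX3] means: C with X3: aliphatic carbon with exactly 3 total connections.
Check the 18 heavy atoms by environment: 11× C (X4) → no; 1× Br (X1) → no; 3× C (X3) → match; 3× O (X1) → no.
That gives 3 matching atoms.

3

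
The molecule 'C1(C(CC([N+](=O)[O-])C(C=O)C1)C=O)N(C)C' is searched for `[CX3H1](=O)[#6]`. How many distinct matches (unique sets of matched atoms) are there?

2

[CX3H1](=O)[#6] is the SMARTS for an aldehyde: an sp2 carbon with one H, double-bonded to O and single-bonded to carbon.
The molecule carries 2 separate instances of an aldehyde (-CHO) meeting every constraint; each maps to a distinct set of atoms, giving 2 matches.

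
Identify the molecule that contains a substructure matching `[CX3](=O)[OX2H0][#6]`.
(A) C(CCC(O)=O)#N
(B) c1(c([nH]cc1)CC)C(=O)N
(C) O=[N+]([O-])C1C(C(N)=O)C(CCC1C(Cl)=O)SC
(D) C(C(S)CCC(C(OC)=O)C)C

D

[CX3](=O)[OX2H0][#6] describes a carbonyl carbon bonded to an oxygen that is itself bonded to carbon (no H on that O) (an ester).
(A) has a carboxylic acid group (-C(=O)OH) but the singly-bonded O carries H (OX2H1, not H0).
(B) has a primary amide (-C(=O)NH2) but the carbonyl is bonded to N, not to an O-C linkage.
(C) has a primary amide (-C(=O)NH2) but the carbonyl is bonded to N, not to an O-C linkage.
(D) contains a methyl-ester group (-C(=O)OCH3), which satisfies every atom and bond constraint.
So the answer is (D).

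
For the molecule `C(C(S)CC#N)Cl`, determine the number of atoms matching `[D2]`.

3

The query [D2] means: atom with exactly two heavy-atom neighbours.
Check the 7 heavy atoms by environment: 3× C (D2) → match; 1× C (D3) → no; 1× N (D1) → no; 1× S (D1) → no; 1× Cl (D1) → no.
That gives 3 matching atoms.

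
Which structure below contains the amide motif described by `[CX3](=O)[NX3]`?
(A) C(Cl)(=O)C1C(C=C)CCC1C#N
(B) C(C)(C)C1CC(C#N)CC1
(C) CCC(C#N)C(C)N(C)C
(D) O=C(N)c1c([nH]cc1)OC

[CX3](=O)[NX3] describes a carbonyl carbon bonded to a trivalent nitrogen (an amide).
(A) has a nitrile (-C#N) but the nitrile N is NX1 (triple-bonded), not NX3.
(B) has a nitrile (-C#N) but the nitrile N is NX1 (triple-bonded), not NX3.
(C) has a nitrile (-C#N) but the nitrile N is NX1 (triple-bonded), not NX3.
(D) contains a primary amide (-C(=O)NH2), which satisfies every atom and bond constraint.
So the answer is (D).

D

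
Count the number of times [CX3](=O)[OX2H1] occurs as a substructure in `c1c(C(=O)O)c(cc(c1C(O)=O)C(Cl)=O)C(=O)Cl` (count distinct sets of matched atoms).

[CX3](=O)[OX2H1] is the SMARTS for a carboxylic acid: an sp2 carbon double-bonded to O and single-bonded to an -OH oxygen.
The molecule carries 2 separate instances of a carboxylic acid group (-C(=O)OH) meeting every constraint; each maps to a distinct set of atoms, giving 2 matches.

2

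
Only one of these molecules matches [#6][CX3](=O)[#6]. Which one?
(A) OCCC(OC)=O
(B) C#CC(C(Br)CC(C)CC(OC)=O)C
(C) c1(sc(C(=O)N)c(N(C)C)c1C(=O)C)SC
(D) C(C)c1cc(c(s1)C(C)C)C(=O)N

C

[#6][CX3](=O)[#6] describes a carbonyl carbon (no H) flanked by two carbons (a ketone).
(A) has a methyl-ester group (-C(=O)OCH3) but one neighbour of the carbonyl carbon is O, not C.
(B) has a methyl-ester group (-C(=O)OCH3) but one neighbour of the carbonyl carbon is O, not C.
(C) contains an acetyl/ketone group (-C(=O)CH3), which satisfies every atom and bond constraint.
(D) has a primary amide (-C(=O)NH2) but one neighbour of the carbonyl carbon is N, not C.
So the answer is (C).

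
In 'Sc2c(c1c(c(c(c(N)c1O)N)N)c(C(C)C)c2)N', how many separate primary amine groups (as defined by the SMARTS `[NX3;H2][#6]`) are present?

4

[NX3;H2][#6] is the SMARTS for a primary amine: a trivalent nitrogen with two H attached to carbon.
The molecule carries 4 separate instances of a primary amino group (-NH2) meeting every constraint; each maps to a distinct set of atoms, giving 4 matches.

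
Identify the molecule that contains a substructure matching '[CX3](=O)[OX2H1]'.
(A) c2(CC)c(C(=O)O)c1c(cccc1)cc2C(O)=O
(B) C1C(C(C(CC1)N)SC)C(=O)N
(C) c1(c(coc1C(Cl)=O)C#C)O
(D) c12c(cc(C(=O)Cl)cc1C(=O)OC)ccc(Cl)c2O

A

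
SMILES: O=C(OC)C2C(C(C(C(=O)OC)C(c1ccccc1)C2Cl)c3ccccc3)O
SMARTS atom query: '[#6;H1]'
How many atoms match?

16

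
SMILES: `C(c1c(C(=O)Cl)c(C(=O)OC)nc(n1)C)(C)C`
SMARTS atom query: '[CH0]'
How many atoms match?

2

The query [CH0] means: aliphatic carbon with no attached hydrogen.
Check the 17 heavy atoms by environment: 2× n (aromatic, H0) → no; 4× c (aromatic, H0) → no; 2× C (H0) → match; 3× O (H0) → no; 4× C (H3) → no; 1× Cl (H0) → no; 1× C (H1) → no.
That gives 2 matching atoms.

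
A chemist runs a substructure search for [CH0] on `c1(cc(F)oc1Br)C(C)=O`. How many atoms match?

1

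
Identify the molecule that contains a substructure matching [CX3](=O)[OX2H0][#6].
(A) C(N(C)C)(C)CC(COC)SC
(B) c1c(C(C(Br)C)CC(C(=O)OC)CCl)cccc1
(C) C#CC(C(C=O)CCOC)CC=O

[CX3](=O)[OX2H0][#6] describes a carbonyl carbon bonded to an oxygen that is itself bonded to carbon (no H on that O) (an ester).
(A) has a methoxy ether (-OCH3) but the ether oxygen is not adjacent to a C=O carbon.
(B) contains a methyl-ester group (-C(=O)OCH3), which satisfies every atom and bond constraint.
(C) has a methoxy ether (-OCH3) but the ether oxygen is not adjacent to a C=O carbon.
So the answer is (B).

B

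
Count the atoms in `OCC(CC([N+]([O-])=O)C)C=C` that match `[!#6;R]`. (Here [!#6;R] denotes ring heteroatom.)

0

Check the 11 heavy atoms by environment: 7× C (acyclic) → no; 2× O (acyclic) → no; 1× N (charge +1, acyclic) → no; 1× O (charge -1, acyclic) → no.
No environment satisfies the query, so 0 matching atoms.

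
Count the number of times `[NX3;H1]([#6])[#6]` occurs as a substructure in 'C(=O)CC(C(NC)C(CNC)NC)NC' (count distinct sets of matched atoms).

[NX3;H1]([#6])[#6] is the SMARTS for a secondary amine: a trivalent nitrogen with one H, bonded to two carbons.
The molecule carries 4 separate instances of an N-methylamino group (-NHCH3) meeting every constraint; each maps to a distinct set of atoms, giving 4 matches.

4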